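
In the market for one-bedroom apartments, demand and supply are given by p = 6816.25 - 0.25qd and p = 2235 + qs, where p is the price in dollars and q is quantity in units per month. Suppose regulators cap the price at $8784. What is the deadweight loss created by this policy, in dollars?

Rearranging demand gives qd = 27265 - 4p; rearranging supply gives qs = p - 2235. Without the control the market clears where 27265 - 4p = p - 2235, i.e. p* = 5900 and q* = 3665.
The ceiling of 8784 is above the equilibrium price 5900, so it is not binding; the market clears at p* = 5900, q* = 3665.
Since the control does not bind, no trades are prevented and deadweight loss is zero.

0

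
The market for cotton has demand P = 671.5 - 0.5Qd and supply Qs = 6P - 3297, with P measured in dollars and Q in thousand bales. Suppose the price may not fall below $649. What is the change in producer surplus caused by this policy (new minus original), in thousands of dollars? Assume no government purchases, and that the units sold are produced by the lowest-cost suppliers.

1518

Rearranging demand gives Qd = 1343 - 2P. In a free market, 1343 - 2P = 6P - 3297 gives the equilibrium P* = 580, Q* = 183.
The floor of 649 is above the equilibrium price 580, so it binds.
At P = 649: Qd = 1343 - 2·649 = 45 and Qs = 6·649 - 3297 = 597.
Producer surplus without the control is ½ · (580 - 549.5) · 183 = 2790.75.
With the floor, 45 units are sold at 649. The supply price at Q = 45 is 557, so PS = ½ · [(649 - 549.5) + (649 - 557)] · 45 = 4308.75.
Change in producer surplus = 4308.75 - 2790.75 = 1518.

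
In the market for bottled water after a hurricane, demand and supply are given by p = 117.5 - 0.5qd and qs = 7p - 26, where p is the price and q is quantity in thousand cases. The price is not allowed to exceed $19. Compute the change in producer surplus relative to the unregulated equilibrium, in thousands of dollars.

Rearranging demand gives qd = 235 - 2p. In a free market, 235 - 2p = 7p - 26 gives the equilibrium p* = 29, q* = 177.
Since 19 < 29, the ceiling is binding.
At p = 19: qd = 235 - 2·19 = 197 and qs = 7·19 - 26 = 107.
Producer surplus without the control is ½ · (29 - 26/7) · 177 = 31329/14.
With the ceiling, producers sell 107 units at 19, so PS = ½ · (19 - 26/7) · 107 = 11449/14.
Change in producer surplus = 11449/14 - 31329/14 = -1420.

-1420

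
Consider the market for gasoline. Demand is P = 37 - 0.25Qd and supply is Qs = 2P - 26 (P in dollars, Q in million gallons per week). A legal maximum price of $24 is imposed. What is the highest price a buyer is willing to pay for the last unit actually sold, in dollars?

31.5

Rearranging demand gives Qd = 148 - 4P. Without the control the market clears where 148 - 4P = 2P - 26, i.e. P* = 29 and Q* = 32.
The ceiling of 24 is below the equilibrium price 29, so it binds.
At P = 24: Qd = 148 - 4·24 = 52 and Qs = 2·24 - 26 = 22.
Only 22 units reach the market. On the demand curve, the marginal buyer's willingness to pay at Q = 22 is (148 - 22)/4 = 31.5.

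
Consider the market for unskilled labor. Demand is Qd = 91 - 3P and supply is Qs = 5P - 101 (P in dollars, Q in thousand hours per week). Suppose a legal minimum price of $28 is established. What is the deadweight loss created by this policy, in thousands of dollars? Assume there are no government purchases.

Setting quantity demanded equal to quantity supplied, 91 - 3P = 5P - 101, gives P* = 24 and Q* = 19.
Because the floor (28) lies above the market-clearing price, it is binding.
At P = 28: Qd = 91 - 3·28 = 7 and Qs = 5·28 - 101 = 39.
Quantity traded falls to 7. At Q = 7 the demand price is (91 - 7)/3 = 28 and the supply price is (101 + 7)/5 = 21.6.
Deadweight loss = ½ · (28 - 21.6) · (19 - 7) = ½ · 6.4 · 12 = 38.4.

38.4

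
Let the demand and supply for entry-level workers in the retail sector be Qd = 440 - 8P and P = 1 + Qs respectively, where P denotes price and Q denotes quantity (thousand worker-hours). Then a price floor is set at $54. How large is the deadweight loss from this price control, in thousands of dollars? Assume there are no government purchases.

900

Rearranging supply gives Qs = P - 1. Setting quantity demanded equal to quantity supplied, 440 - 8P = P - 1, gives P* = 49 and Q* = 48.
The floor of 54 is above the equilibrium price 49, so it binds.
At P = 54: Qd = 440 - 8·54 = 8 and Qs = 54 - 1 = 53.
Quantity traded falls to 8. At Q = 8 the demand price is (440 - 8)/8 = 54 and the supply price is 1 + 8 = 9.
Deadweight loss = ½ · (54 - 9) · (48 - 8) = ½ · 45 · 40 = 900.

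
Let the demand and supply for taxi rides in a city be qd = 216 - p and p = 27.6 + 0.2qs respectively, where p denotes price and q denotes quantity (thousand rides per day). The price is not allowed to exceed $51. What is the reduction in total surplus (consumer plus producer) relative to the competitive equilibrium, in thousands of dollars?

960

Rearranging supply gives qs = 5p - 138. Setting quantity demanded equal to quantity supplied, 216 - p = 5p - 138, gives p* = 59 and q* = 157.
The ceiling of 51 is below the equilibrium price 59, so it binds.
At p = 51: qd = 216 - 51 = 165 and qs = 5·51 - 138 = 117.
Quantity traded falls to 117. At q = 117 the demand price is 216 - 117 = 99 and the supply price is (138 + 117)/5 = 51.
Deadweight loss = ½ · (99 - 51) · (157 - 117) = ½ · 48 · 40 = 960.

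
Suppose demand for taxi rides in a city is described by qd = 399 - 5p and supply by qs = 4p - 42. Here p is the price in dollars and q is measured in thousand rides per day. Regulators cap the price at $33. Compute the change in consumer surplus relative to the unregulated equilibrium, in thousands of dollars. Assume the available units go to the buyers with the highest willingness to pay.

1030.4

Equilibrium: 399 - 5p = 4p - 42, so 441 = 9p and p* = 49, q* = 154.
The ceiling of 33 is below the equilibrium price 49, so it binds.
At p = 33: qd = 399 - 5·33 = 234 and qs = 4·33 - 42 = 90.
Consumer surplus without the control is ½ · (79.8 - 49) · 154 = 2371.6.
With the ceiling, 90 units are sold at 33 (assume they go to the highest-value buyers). The demand price at q = 90 is 61.8, so CS = ½ · [(79.8 - 33) + (61.8 - 33)] · 90 = 3402.
Change in consumer surplus = 3402 - 2371.6 = 1030.4.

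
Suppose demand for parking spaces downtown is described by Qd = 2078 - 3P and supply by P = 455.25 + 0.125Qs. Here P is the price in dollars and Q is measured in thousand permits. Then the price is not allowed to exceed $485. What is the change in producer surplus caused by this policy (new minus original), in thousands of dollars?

Rearranging supply gives Qs = 8P - 3642. In a free market, 2078 - 3P = 8P - 3642 gives the equilibrium P* = 520, Q* = 518.
Since 485 < 520, the ceiling is binding.
At P = 485: Qd = 2078 - 3·485 = 623 and Qs = 8·485 - 3642 = 238.
Producer surplus without the control is ½ · (520 - 455.25) · 518 = 16770.25.
With the ceiling, producers sell 238 units at 485, so PS = ½ · (485 - 455.25) · 238 = 3540.25.
Change in producer surplus = 3540.25 - 16770.25 = -13230.

-13230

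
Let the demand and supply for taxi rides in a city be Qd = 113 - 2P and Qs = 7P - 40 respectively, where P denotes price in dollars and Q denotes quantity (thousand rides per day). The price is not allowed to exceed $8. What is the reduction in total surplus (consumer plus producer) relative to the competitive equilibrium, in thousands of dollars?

Without the control the market clears where 113 - 2P = 7P - 40, i.e. P* = 17 and Q* = 79.
The ceiling of 8 is below the equilibrium price 17, so it binds.
At P = 8: Qd = 113 - 2·8 = 97 and Qs = 7·8 - 40 = 16.
Quantity traded falls to 16. At Q = 16 the demand price is (113 - 16)/2 = 48.5 and the supply price is (40 + 16)/7 = 8.
Deadweight loss = ½ · (48.5 - 8) · (79 - 16) = ½ · 40.5 · 63 = 1275.75.

1275.75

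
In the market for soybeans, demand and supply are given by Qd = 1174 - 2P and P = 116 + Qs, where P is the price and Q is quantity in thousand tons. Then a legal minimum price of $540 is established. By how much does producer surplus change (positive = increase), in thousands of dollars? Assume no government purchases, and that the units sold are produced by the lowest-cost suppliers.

Rearranging supply gives Qs = P - 116. In a free market, 1174 - 2P = P - 116 gives the equilibrium P* = 430, Q* = 314.
The floor of 540 is above the equilibrium price 430, so it binds.
At P = 540: Qd = 1174 - 2·540 = 94 and Qs = 540 - 116 = 424.
Producer surplus without the control is ½ · (430 - 116) · 314 = 49298.
With the floor, 94 units are sold at 540. The supply price at Q = 94 is 210, so PS = ½ · [(540 - 116) + (540 - 210)] · 94 = 35438.
Change in producer surplus = 35438 - 49298 = -13860.

-13860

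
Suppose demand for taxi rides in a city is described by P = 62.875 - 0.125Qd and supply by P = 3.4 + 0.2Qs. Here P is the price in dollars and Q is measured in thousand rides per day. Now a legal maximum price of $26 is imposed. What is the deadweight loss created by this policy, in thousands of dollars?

Rearranging demand gives Qd = 503 - 8P; rearranging supply gives Qs = 5P - 17. Setting quantity demanded equal to quantity supplied, 503 - 8P = 5P - 17, gives P* = 40 and Q* = 183.
Since 26 < 40, the ceiling is binding.
At P = 26: Qd = 503 - 8·26 = 295 and Qs = 5·26 - 17 = 113.
Quantity traded falls to 113. At Q = 113 the demand price is (503 - 113)/8 = 48.75 and the supply price is (17 + 113)/5 = 26.
Deadweight loss = ½ · (48.75 - 26) · (183 - 113) = ½ · 22.75 · 70 = 796.25.

796.25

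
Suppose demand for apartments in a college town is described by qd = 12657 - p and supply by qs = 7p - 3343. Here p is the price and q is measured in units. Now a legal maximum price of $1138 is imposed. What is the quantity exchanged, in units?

Without the control the market clears where 12657 - p = 7p - 3343, i.e. p* = 2000 and q* = 10657.
The ceiling of 1138 is below the equilibrium price 2000, so it binds.
At p = 1138: qd = 12657 - 1138 = 11519 and qs = 7·1138 - 3343 = 4623.
The quantity actually transacted is the short side, supply: 4623.

4623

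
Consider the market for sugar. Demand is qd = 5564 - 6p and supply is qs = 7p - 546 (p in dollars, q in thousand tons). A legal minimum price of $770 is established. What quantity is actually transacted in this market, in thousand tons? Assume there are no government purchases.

Without the control the market clears where 5564 - 6p = 7p - 546, i.e. p* = 470 and q* = 2744.
Since 770 > 470, the floor is binding.
At p = 770: qd = 5564 - 6·770 = 944 and qs = 7·770 - 546 = 4844.
The quantity actually transacted is the short side, demand: 944.

944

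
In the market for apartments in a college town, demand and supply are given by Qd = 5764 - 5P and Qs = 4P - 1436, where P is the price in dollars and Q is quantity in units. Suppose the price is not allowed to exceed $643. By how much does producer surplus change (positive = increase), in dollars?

-227650

Without the control the market clears where 5764 - 5P = 4P - 1436, i.e. P* = 800 and Q* = 1764.
Since 643 < 800, the ceiling is binding.
At P = 643: Qd = 5764 - 5·643 = 2549 and Qs = 4·643 - 1436 = 1136.
Producer surplus without the control is ½ · (800 - 359) · 1764 = 388962.
With the ceiling, producers sell 1136 units at 643, so PS = ½ · (643 - 359) · 1136 = 161312.
Change in producer surplus = 161312 - 388962 = -227650.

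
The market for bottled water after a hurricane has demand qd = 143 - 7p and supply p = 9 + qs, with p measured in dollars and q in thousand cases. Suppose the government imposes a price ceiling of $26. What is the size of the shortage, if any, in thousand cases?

Rearranging supply gives qs = p - 9. Setting quantity demanded equal to quantity supplied, 143 - 7p = p - 9, gives p* = 19 and q* = 10.
Since 26 is above p* = 19, the ceiling does not bind and the free-market outcome prevails.
Since the control does not bind, there is no shortage.

0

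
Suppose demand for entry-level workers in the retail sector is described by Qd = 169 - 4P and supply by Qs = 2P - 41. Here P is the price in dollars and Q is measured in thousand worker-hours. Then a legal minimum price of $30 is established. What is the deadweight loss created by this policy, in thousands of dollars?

Setting quantity demanded equal to quantity supplied, 169 - 4P = 2P - 41, gives P* = 35 and Q* = 29.
The floor of 30 is below the equilibrium price 35, so it is not binding; the market clears at P* = 35, Q* = 29.
Since the control does not bind, no trades are prevented and deadweight loss is zero.

0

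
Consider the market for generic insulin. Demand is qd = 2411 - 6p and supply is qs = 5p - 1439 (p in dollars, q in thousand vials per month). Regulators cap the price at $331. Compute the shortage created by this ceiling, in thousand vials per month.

Setting quantity demanded equal to quantity supplied, 2411 - 6p = 5p - 1439, gives p* = 350 and q* = 311.
Because the ceiling (331) lies below the market-clearing price, it is binding.
At p = 331: qd = 2411 - 6·331 = 425 and qs = 5·331 - 1439 = 216.
Shortage = qd - qs = 425 - 216 = 209.

209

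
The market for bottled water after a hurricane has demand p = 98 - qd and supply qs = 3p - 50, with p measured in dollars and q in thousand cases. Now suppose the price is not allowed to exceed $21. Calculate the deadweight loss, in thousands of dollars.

1536

Rearranging demand gives qd = 98 - p. Setting quantity demanded equal to quantity supplied, 98 - p = 3p - 50, gives p* = 37 and q* = 61.
Since 21 < 37, the ceiling is binding.
At p = 21: qd = 98 - 21 = 77 and qs = 3·21 - 50 = 13.
Quantity traded falls to 13. At q = 13 the demand price is 98 - 13 = 85 and the supply price is (50 + 13)/3 = 21.
Deadweight loss = ½ · (85 - 21) · (61 - 13) = ½ · 64 · 48 = 1536.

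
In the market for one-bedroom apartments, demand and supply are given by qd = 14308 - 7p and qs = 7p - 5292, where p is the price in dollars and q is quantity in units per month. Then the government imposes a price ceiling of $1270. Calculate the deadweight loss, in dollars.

Setting quantity demanded equal to quantity supplied, 14308 - 7p = 7p - 5292, gives p* = 1400 and q* = 4508.
Since 1270 < 1400, the ceiling is binding.
At p = 1270: qd = 14308 - 7·1270 = 5418 and qs = 7·1270 - 5292 = 3598.
Quantity traded falls to 3598. At q = 3598 the demand price is (14308 - 3598)/7 = 1530 and the supply price is (5292 + 3598)/7 = 1270.
Deadweight loss = ½ · (1530 - 1270) · (4508 - 3598) = ½ · 260 · 910 = 118300.

118300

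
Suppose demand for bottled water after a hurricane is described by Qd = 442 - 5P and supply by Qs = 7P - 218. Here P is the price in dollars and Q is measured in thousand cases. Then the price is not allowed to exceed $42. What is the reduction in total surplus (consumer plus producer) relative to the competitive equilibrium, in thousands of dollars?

1419.6

In a free market, 442 - 5P = 7P - 218 gives the equilibrium P* = 55, Q* = 167.
The ceiling of 42 is below the equilibrium price 55, so it binds.
At P = 42: Qd = 442 - 5·42 = 232 and Qs = 7·42 - 218 = 76.
Quantity traded falls to 76. At Q = 76 the demand price is (442 - 76)/5 = 73.2 and the supply price is (218 + 76)/7 = 42.
Deadweight loss = ½ · (73.2 - 42) · (167 - 76) = ½ · 31.2 · 91 = 1419.6.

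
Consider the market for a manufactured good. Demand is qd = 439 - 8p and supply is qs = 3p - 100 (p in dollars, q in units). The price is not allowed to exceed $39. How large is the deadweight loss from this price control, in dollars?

206.25

Without the control the market clears where 439 - 8p = 3p - 100, i.e. p* = 49 and q* = 47.
Because the ceiling (39) lies below the market-clearing price, it is binding.
At p = 39: qd = 439 - 8·39 = 127 and qs = 3·39 - 100 = 17.
Quantity traded falls to 17. At q = 17 the demand price is (439 - 17)/8 = 52.75 and the supply price is (100 + 17)/3 = 39.
Deadweight loss = ½ · (52.75 - 39) · (47 - 17) = ½ · 13.75 · 30 = 206.25.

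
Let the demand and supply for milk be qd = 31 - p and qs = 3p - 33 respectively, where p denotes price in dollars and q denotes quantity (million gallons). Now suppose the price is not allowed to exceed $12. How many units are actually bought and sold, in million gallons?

Equilibrium: 31 - p = 3p - 33, so 64 = 4p and p* = 16, q* = 15.
Because the ceiling (12) lies below the market-clearing price, it is binding.
At p = 12: qd = 31 - 12 = 19 and qs = 3·12 - 33 = 3.
The quantity actually transacted is the short side, supply: 3.

3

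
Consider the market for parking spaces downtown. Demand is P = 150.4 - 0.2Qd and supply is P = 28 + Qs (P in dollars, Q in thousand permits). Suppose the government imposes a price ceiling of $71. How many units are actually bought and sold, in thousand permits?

Rearranging demand gives Qd = 752 - 5P; rearranging supply gives Qs = P - 28. Equilibrium: 752 - 5P = P - 28, so 780 = 6P and P* = 130, Q* = 102.
Because the ceiling (71) lies below the market-clearing price, it is binding.
At P = 71: Qd = 752 - 5·71 = 397 and Qs = 71 - 28 = 43.
The quantity actually transacted is the short side, supply: 43.

43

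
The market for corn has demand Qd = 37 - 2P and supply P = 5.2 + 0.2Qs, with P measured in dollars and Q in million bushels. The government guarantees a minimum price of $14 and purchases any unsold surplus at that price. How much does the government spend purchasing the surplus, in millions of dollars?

Rearranging supply gives Qs = 5P - 26. Setting quantity demanded equal to quantity supplied, 37 - 2P = 5P - 26, gives P* = 9 and Q* = 19.
Since 14 > 9, the floor is binding.
At P = 14: Qd = 37 - 2·14 = 9 and Qs = 5·14 - 26 = 44.
Surplus = Qs - Qd = 35.
Government expenditure = surplus × support price = 35 × 14 = 490.

490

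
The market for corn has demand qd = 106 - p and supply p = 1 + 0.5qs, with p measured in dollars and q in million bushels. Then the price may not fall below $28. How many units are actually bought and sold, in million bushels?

Rearranging supply gives qs = 2p - 2. Equilibrium: 106 - p = 2p - 2, so 108 = 3p and p* = 36, q* = 70.
The floor of 28 is below the equilibrium price 36, so it is not binding; the market clears at p* = 36, q* = 70.

70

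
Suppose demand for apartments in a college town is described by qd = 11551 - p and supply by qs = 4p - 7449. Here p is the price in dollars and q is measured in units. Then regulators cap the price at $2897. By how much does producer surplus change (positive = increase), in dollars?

-5368335

In a free market, 11551 - p = 4p - 7449 gives the equilibrium p* = 3800, q* = 7751.
Since 2897 < 3800, the ceiling is binding.
At p = 2897: qd = 11551 - 2897 = 8654 and qs = 4·2897 - 7449 = 4139.
Producer surplus without the control is ½ · (3800 - 1862.25) · 7751 = 7509750.125.
With the ceiling, producers sell 4139 units at 2897, so PS = ½ · (2897 - 1862.25) · 4139 = 2141415.125.
Change in producer surplus = 2141415.125 - 7509750.125 = -5368335.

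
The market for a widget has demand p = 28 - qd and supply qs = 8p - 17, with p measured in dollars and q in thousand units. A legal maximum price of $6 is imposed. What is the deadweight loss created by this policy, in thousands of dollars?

Rearranging demand gives qd = 28 - p. In a free market, 28 - p = 8p - 17 gives the equilibrium p* = 5, q* = 23.
The ceiling of 6 is above the equilibrium price 5, so it is not binding; the market clears at p* = 5, q* = 23.
Since the control does not bind, no trades are prevented and deadweight loss is zero.

0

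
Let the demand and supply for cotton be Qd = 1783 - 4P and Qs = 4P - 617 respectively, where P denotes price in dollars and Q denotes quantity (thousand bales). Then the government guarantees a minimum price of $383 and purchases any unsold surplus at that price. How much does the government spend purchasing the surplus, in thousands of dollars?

254312

Equilibrium: 1783 - 4P = 4P - 617, so 2400 = 8P and P* = 300, Q* = 583.
The floor of 383 is above the equilibrium price 300, so it binds.
At P = 383: Qd = 1783 - 4·383 = 251 and Qs = 4·383 - 617 = 915.
Surplus = Qs - Qd = 664.
Government expenditure = surplus × support price = 664 × 383 = 254312.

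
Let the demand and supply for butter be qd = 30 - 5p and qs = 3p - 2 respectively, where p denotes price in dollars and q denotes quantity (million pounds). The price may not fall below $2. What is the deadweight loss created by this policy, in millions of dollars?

In a free market, 30 - 5p = 3p - 2 gives the equilibrium p* = 4, q* = 10.
The floor of 2 is below the equilibrium price 4, so it is not binding; the market clears at p* = 4, q* = 10.
Since the control does not bind, no trades are prevented and deadweight loss is zero.

0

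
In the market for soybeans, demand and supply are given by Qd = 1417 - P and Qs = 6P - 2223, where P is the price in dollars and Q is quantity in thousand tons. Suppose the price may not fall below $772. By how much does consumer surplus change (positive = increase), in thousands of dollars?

Equilibrium: 1417 - P = 6P - 2223, so 3640 = 7P and P* = 520, Q* = 897.
The floor of 772 is above the equilibrium price 520, so it binds.
At P = 772: Qd = 1417 - 772 = 645 and Qs = 6·772 - 2223 = 2409.
Consumer surplus without the control is ½ · (1417 - 520) · 897 = 402304.5.
With the floor, consumers buy 645 units at 772, so CS = ½ · (1417 - 772) · 645 = 208012.5.
Change in consumer surplus = 208012.5 - 402304.5 = -194292.

-194292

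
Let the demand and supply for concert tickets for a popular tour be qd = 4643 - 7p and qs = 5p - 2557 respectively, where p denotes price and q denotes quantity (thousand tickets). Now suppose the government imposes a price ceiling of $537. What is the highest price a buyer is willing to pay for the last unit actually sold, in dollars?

645

Without the control the market clears where 4643 - 7p = 5p - 2557, i.e. p* = 600 and q* = 443.
The ceiling of 537 is below the equilibrium price 600, so it binds.
At p = 537: qd = 4643 - 7·537 = 884 and qs = 5·537 - 2557 = 128.
Only 128 units reach the market. On the demand curve, the marginal buyer's willingness to pay at q = 128 is (4643 - 128)/7 = 645.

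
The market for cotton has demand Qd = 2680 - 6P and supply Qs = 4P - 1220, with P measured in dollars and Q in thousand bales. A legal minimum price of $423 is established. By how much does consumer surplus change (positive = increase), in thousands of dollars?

In a free market, 2680 - 6P = 4P - 1220 gives the equilibrium P* = 390, Q* = 340.
The floor of 423 is above the equilibrium price 390, so it binds.
At P = 423: Qd = 2680 - 6·423 = 142 and Qs = 4·423 - 1220 = 472.
Consumer surplus without the control is ½ · (1340/3 - 390) · 340 = 28900/3.
With the floor, consumers buy 142 units at 423, so CS = ½ · (1340/3 - 423) · 142 = 5041/3.
Change in consumer surplus = 5041/3 - 28900/3 = -7953.

-7953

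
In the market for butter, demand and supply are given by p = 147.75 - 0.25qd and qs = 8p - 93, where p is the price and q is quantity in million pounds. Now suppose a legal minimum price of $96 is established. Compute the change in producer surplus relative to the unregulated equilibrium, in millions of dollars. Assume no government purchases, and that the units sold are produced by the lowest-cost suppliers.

6552

Rearranging demand gives qd = 591 - 4p. Without the control the market clears where 591 - 4p = 8p - 93, i.e. p* = 57 and q* = 363.
The floor of 96 is above the equilibrium price 57, so it binds.
At p = 96: qd = 591 - 4·96 = 207 and qs = 8·96 - 93 = 675.
Producer surplus without the control is ½ · (57 - 11.625) · 363 = 8235.5625.
With the floor, 207 units are sold at 96. The supply price at q = 207 is 37.5, so PS = ½ · [(96 - 11.625) + (96 - 37.5)] · 207 = 14787.5625.
Change in producer surplus = 14787.5625 - 8235.5625 = 6552.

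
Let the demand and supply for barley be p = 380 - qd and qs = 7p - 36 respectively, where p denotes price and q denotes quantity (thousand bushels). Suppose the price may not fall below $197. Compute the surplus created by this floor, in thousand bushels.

Rearranging demand gives qd = 380 - p. Setting quantity demanded equal to quantity supplied, 380 - p = 7p - 36, gives p* = 52 and q* = 328.
Since 197 > 52, the floor is binding.
At p = 197: qd = 380 - 197 = 183 and qs = 7·197 - 36 = 1343.
Surplus = qs - qd = 1343 - 183 = 1160.

1160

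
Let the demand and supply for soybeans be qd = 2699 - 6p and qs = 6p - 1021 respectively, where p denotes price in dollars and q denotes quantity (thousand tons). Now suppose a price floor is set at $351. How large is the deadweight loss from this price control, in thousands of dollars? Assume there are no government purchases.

10086

Equilibrium: 2699 - 6p = 6p - 1021, so 3720 = 12p and p* = 310, q* = 839.
Because the floor (351) lies above the market-clearing price, it is binding.
At p = 351: qd = 2699 - 6·351 = 593 and qs = 6·351 - 1021 = 1085.
Quantity traded falls to 593. At q = 593 the demand price is (2699 - 593)/6 = 351 and the supply price is (1021 + 593)/6 = 269.
Deadweight loss = ½ · (351 - 269) · (839 - 593) = ½ · 82 · 246 = 10086.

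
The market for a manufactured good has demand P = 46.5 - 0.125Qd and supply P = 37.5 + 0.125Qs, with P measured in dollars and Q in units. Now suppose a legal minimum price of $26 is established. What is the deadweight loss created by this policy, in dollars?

Rearranging demand gives Qd = 372 - 8P; rearranging supply gives Qs = 8P - 300. Without the control the market clears where 372 - 8P = 8P - 300, i.e. P* = 42 and Q* = 36.
Since 26 is below P* = 42, the floor does not bind and the free-market outcome prevails.
Since the control does not bind, no trades are prevented and deadweight loss is zero.

0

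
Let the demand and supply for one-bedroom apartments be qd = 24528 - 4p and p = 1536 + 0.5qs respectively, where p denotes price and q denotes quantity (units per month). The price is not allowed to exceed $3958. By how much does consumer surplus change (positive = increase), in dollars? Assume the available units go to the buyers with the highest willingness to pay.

2903766

Rearranging supply gives qs = 2p - 3072. Equilibrium: 24528 - 4p = 2p - 3072, so 27600 = 6p and p* = 4600, q* = 6128.
Because the ceiling (3958) lies below the market-clearing price, it is binding.
At p = 3958: qd = 24528 - 4·3958 = 8696 and qs = 2·3958 - 3072 = 4844.
Consumer surplus without the control is ½ · (6132 - 4600) · 6128 = 4694048.
With the ceiling, 4844 units are sold at 3958 (assume they go to the highest-value buyers). The demand price at q = 4844 is 4921, so CS = ½ · [(6132 - 3958) + (4921 - 3958)] · 4844 = 7597814.
Change in consumer surplus = 7597814 - 4694048 = 2903766.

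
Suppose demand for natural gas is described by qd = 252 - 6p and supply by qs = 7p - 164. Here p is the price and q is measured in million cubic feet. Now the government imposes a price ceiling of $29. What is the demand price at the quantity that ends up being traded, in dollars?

35.5

In a free market, 252 - 6p = 7p - 164 gives the equilibrium p* = 32, q* = 60.
Since 29 < 32, the ceiling is binding.
At p = 29: qd = 252 - 6·29 = 78 and qs = 7·29 - 164 = 39.
Only 39 units reach the market. On the demand curve, the marginal buyer's willingness to pay at q = 39 is (252 - 39)/6 = 35.5.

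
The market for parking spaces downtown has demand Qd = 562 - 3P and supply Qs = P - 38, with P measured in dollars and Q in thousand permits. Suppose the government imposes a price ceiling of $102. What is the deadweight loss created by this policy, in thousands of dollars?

Setting quantity demanded equal to quantity supplied, 562 - 3P = P - 38, gives P* = 150 and Q* = 112.
Since 102 < 150, the ceiling is binding.
At P = 102: Qd = 562 - 3·102 = 256 and Qs = 102 - 38 = 64.
Quantity traded falls to 64. At Q = 64 the demand price is (562 - 64)/3 = 166 and the supply price is 38 + 64 = 102.
Deadweight loss = ½ · (166 - 102) · (112 - 64) = ½ · 64 · 48 = 1536.

1536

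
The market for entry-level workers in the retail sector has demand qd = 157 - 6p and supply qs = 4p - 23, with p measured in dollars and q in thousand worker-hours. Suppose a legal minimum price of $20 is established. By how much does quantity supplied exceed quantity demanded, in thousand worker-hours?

20

Without the control the market clears where 157 - 6p = 4p - 23, i.e. p* = 18 and q* = 49.
Since 20 > 18, the floor is binding.
At p = 20: qd = 157 - 6·20 = 37 and qs = 4·20 - 23 = 57.
Surplus = qs - qd = 57 - 37 = 20.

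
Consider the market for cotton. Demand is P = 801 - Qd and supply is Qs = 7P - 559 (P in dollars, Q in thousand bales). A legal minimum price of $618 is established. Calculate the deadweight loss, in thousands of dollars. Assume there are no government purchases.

114688

Rearranging demand gives Qd = 801 - P. In a free market, 801 - P = 7P - 559 gives the equilibrium P* = 170, Q* = 631.
Since 618 > 170, the floor is binding.
At P = 618: Qd = 801 - 618 = 183 and Qs = 7·618 - 559 = 3767.
Quantity traded falls to 183. At Q = 183 the demand price is 801 - 183 = 618 and the supply price is (559 + 183)/7 = 106.
Deadweight loss = ½ · (618 - 106) · (631 - 183) = ½ · 512 · 448 = 114688.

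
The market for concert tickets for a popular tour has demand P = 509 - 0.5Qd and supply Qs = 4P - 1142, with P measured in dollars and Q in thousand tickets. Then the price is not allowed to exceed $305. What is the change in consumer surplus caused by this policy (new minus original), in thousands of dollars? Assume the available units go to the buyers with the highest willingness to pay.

Rearranging demand gives Qd = 1018 - 2P. Without the control the market clears where 1018 - 2P = 4P - 1142, i.e. P* = 360 and Q* = 298.
Because the ceiling (305) lies below the market-clearing price, it is binding.
At P = 305: Qd = 1018 - 2·305 = 408 and Qs = 4·305 - 1142 = 78.
Consumer surplus without the control is ½ · (509 - 360) · 298 = 22201.
With the ceiling, 78 units are sold at 305 (assume they go to the highest-value buyers). The demand price at Q = 78 is 470, so CS = ½ · [(509 - 305) + (470 - 305)] · 78 = 14391.
Change in consumer surplus = 14391 - 22201 = -7810.

-7810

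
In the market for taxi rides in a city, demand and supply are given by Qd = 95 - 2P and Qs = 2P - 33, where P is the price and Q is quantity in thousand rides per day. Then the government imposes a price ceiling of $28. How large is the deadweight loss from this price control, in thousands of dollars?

32

In a free market, 95 - 2P = 2P - 33 gives the equilibrium P* = 32, Q* = 31.
Because the ceiling (28) lies below the market-clearing price, it is binding.
At P = 28: Qd = 95 - 2·28 = 39 and Qs = 2·28 - 33 = 23.
Quantity traded falls to 23. At Q = 23 the demand price is (95 - 23)/2 = 36 and the supply price is (33 + 23)/2 = 28.
Deadweight loss = ½ · (36 - 28) · (31 - 23) = ½ · 8 · 8 = 32.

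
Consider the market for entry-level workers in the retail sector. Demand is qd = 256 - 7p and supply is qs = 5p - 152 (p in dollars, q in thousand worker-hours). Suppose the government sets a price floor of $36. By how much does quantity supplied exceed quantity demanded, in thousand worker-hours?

Setting quantity demanded equal to quantity supplied, 256 - 7p = 5p - 152, gives p* = 34 and q* = 18.
The floor of 36 is above the equilibrium price 34, so it binds.
At p = 36: qd = 256 - 7·36 = 4 and qs = 5·36 - 152 = 28.
Surplus = qs - qd = 28 - 4 = 24.

24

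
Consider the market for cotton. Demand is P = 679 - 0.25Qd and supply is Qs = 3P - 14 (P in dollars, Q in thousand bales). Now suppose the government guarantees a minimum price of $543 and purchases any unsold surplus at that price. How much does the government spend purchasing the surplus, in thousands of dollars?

Rearranging demand gives Qd = 2716 - 4P. In a free market, 2716 - 4P = 3P - 14 gives the equilibrium P* = 390, Q* = 1156.
Because the floor (543) lies above the market-clearing price, it is binding.
At P = 543: Qd = 2716 - 4·543 = 544 and Qs = 3·543 - 14 = 1615.
Surplus = Qs - Qd = 1071.
Government expenditure = surplus × support price = 1071 × 543 = 581553.

581553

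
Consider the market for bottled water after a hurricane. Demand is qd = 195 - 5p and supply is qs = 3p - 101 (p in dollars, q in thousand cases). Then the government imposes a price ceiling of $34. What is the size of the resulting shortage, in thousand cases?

24

Setting quantity demanded equal to quantity supplied, 195 - 5p = 3p - 101, gives p* = 37 and q* = 10.
The ceiling of 34 is below the equilibrium price 37, so it binds.
At p = 34: qd = 195 - 5·34 = 25 and qs = 3·34 - 101 = 1.
Shortage = qd - qs = 25 - 1 = 24.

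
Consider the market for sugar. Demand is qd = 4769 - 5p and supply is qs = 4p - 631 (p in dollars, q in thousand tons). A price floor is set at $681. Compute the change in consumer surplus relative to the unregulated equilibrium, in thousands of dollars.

-126886.5

Without the control the market clears where 4769 - 5p = 4p - 631, i.e. p* = 600 and q* = 1769.
Since 681 > 600, the floor is binding.
At p = 681: qd = 4769 - 5·681 = 1364 and qs = 4·681 - 631 = 2093.
Consumer surplus without the control is ½ · (953.8 - 600) · 1769 = 312936.1.
With the floor, consumers buy 1364 units at 681, so CS = ½ · (953.8 - 681) · 1364 = 186049.6.
Change in consumer surplus = 186049.6 - 312936.1 = -126886.5.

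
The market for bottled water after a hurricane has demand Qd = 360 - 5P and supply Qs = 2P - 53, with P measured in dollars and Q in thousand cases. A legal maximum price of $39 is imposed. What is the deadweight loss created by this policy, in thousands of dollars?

Setting quantity demanded equal to quantity supplied, 360 - 5P = 2P - 53, gives P* = 59 and Q* = 65.
Since 39 < 59, the ceiling is binding.
At P = 39: Qd = 360 - 5·39 = 165 and Qs = 2·39 - 53 = 25.
Quantity traded falls to 25. At Q = 25 the demand price is (360 - 25)/5 = 67 and the supply price is (53 + 25)/2 = 39.
Deadweight loss = ½ · (67 - 39) · (65 - 25) = ½ · 28 · 40 = 560.

560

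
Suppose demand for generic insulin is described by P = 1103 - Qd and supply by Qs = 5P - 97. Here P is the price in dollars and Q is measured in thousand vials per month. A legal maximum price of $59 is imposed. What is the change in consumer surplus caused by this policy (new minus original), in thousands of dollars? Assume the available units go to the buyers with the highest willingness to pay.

Rearranging demand gives Qd = 1103 - P. Equilibrium: 1103 - P = 5P - 97, so 1200 = 6P and P* = 200, Q* = 903.
The ceiling of 59 is below the equilibrium price 200, so it binds.
At P = 59: Qd = 1103 - 59 = 1044 and Qs = 5·59 - 97 = 198.
Consumer surplus without the control is ½ · (1103 - 200) · 903 = 407704.5.
With the ceiling, 198 units are sold at 59 (assume they go to the highest-value buyers). The demand price at Q = 198 is 905, so CS = ½ · [(1103 - 59) + (905 - 59)] · 198 = 187110.
Change in consumer surplus = 187110 - 407704.5 = -220594.5.

-220594.5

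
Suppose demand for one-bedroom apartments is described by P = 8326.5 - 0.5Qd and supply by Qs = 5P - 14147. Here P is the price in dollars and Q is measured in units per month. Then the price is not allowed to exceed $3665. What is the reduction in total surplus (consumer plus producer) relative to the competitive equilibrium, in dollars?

Rearranging demand gives Qd = 16653 - 2P. Without the control the market clears where 16653 - 2P = 5P - 14147, i.e. P* = 4400 and Q* = 7853.
Since 3665 < 4400, the ceiling is binding.
At P = 3665: Qd = 16653 - 2·3665 = 9323 and Qs = 5·3665 - 14147 = 4178.
Quantity traded falls to 4178. At Q = 4178 the demand price is (16653 - 4178)/2 = 6237.5 and the supply price is (14147 + 4178)/5 = 3665.
Deadweight loss = ½ · (6237.5 - 3665) · (7853 - 4178) = ½ · 2572.5 · 3675 = 4726968.75.

4726968.75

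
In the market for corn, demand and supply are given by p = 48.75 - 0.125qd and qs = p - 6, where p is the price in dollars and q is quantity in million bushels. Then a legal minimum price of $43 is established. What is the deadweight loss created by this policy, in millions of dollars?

0

Rearranging demand gives qd = 390 - 8p. In a free market, 390 - 8p = p - 6 gives the equilibrium p* = 44, q* = 38.
Since 43 is below p* = 44, the floor does not bind and the free-market outcome prevails.
Since the control does not bind, no trades are prevented and deadweight loss is zero.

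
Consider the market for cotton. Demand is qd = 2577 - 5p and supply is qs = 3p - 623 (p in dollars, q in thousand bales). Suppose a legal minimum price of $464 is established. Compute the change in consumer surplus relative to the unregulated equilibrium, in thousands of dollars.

-26688

Equilibrium: 2577 - 5p = 3p - 623, so 3200 = 8p and p* = 400, q* = 577.
Because the floor (464) lies above the market-clearing price, it is binding.
At p = 464: qd = 2577 - 5·464 = 257 and qs = 3·464 - 623 = 769.
Consumer surplus without the control is ½ · (515.4 - 400) · 577 = 33292.9.
With the floor, consumers buy 257 units at 464, so CS = ½ · (515.4 - 464) · 257 = 6604.9.
Change in consumer surplus = 6604.9 - 33292.9 = -26688.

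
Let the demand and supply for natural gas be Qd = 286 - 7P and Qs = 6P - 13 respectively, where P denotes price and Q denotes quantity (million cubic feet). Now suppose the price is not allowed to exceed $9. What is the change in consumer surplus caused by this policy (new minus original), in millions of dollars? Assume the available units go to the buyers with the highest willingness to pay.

70

Without the control the market clears where 286 - 7P = 6P - 13, i.e. P* = 23 and Q* = 125.
Since 9 < 23, the ceiling is binding.
At P = 9: Qd = 286 - 7·9 = 223 and Qs = 6·9 - 13 = 41.
Consumer surplus without the control is ½ · (286/7 - 23) · 125 = 15625/14.
With the ceiling, 41 units are sold at 9 (assume they go to the highest-value buyers). The demand price at Q = 41 is 35, so CS = ½ · [(286/7 - 9) + (35 - 9)] · 41 = 16605/14.
Change in consumer surplus = 16605/14 - 15625/14 = 70.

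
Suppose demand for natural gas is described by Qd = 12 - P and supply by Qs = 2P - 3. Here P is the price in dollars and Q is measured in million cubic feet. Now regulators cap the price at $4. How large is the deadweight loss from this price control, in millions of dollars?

Without the control the market clears where 12 - P = 2P - 3, i.e. P* = 5 and Q* = 7.
Because the ceiling (4) lies below the market-clearing price, it is binding.
At P = 4: Qd = 12 - 4 = 8 and Qs = 2·4 - 3 = 5.
Quantity traded falls to 5. At Q = 5 the demand price is 12 - 5 = 7 and the supply price is (3 + 5)/2 = 4.
Deadweight loss = ½ · (7 - 4) · (7 - 5) = ½ · 3 · 2 = 3.

3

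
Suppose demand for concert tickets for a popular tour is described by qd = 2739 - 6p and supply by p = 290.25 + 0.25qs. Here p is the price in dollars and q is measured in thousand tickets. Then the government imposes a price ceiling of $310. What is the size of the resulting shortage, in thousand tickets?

Rearranging supply gives qs = 4p - 1161. Equilibrium: 2739 - 6p = 4p - 1161, so 3900 = 10p and p* = 390, q* = 399.
The ceiling of 310 is below the equilibrium price 390, so it binds.
At p = 310: qd = 2739 - 6·310 = 879 and qs = 4·310 - 1161 = 79.
Shortage = qd - qs = 879 - 79 = 800.

800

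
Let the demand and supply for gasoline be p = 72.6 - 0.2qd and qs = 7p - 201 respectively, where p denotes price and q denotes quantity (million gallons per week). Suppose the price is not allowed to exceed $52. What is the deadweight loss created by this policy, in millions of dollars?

0

Rearranging demand gives qd = 363 - 5p. Without the control the market clears where 363 - 5p = 7p - 201, i.e. p* = 47 and q* = 128.
Since 52 is above p* = 47, the ceiling does not bind and the free-market outcome prevails.
Since the control does not bind, no trades are prevented and deadweight loss is zero.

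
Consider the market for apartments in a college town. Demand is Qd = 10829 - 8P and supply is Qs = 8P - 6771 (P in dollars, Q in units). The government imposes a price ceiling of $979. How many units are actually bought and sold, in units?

Without the control the market clears where 10829 - 8P = 8P - 6771, i.e. P* = 1100 and Q* = 2029.
Because the ceiling (979) lies below the market-clearing price, it is binding.
At P = 979: Qd = 10829 - 8·979 = 2997 and Qs = 8·979 - 6771 = 1061.
The quantity actually transacted is the short side, supply: 1061.

1061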